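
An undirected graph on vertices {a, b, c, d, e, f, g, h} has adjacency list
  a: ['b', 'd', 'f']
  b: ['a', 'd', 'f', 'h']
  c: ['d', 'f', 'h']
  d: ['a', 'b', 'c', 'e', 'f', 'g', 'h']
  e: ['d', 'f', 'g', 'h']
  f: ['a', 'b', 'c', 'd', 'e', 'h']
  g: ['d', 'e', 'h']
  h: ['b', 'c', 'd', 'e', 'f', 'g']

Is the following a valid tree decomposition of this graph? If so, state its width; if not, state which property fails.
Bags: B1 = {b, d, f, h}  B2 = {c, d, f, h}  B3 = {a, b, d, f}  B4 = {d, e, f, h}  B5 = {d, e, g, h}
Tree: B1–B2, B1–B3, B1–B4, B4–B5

Yes; width 3.

Every vertex of G appears in some bag (union = {a, b, c, d, e, f, g, h}); every edge is covered by a bag; and for each vertex v the set of bags containing v is connected in the bag tree. The decomposition is therefore valid. The largest bag has 4 vertices, so the width is 3.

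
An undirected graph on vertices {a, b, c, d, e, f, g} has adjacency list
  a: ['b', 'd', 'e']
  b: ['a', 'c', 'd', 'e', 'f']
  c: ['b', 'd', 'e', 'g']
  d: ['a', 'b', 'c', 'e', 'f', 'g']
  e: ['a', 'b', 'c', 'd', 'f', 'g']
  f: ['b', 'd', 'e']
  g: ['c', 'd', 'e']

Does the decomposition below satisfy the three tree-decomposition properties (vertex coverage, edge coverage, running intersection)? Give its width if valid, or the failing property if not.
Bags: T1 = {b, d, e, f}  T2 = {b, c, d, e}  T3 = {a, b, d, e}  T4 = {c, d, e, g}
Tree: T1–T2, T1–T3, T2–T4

Yes; width 3.

Every vertex of G appears in some bag (union = {a, b, c, d, e, f, g}); every edge is covered by a bag; and for each vertex v the set of bags containing v is connected in the bag tree. The decomposition is therefore valid. The largest bag has 4 vertices, so the width is 3.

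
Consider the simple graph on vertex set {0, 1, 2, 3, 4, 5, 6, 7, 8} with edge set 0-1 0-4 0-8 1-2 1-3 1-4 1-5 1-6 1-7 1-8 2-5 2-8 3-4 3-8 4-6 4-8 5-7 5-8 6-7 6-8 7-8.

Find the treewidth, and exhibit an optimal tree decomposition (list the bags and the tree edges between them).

Every bag has size at most 4, so the width is 4 − 1 = 3 and tw(G) ≤ 3. On the other hand G contains the 4-clique {1, 2, 5, 8}. A clique must lie in a single bag of any decomposition, so no decomposition can have width below 3. Hence tw(G) = 3 exactly.

Treewidth 3.
Bags: B1 = {1, 6, 7, 8}  B2 = {1, 5, 7, 8}  B3 = {1, 2, 5, 8}  B4 = {1, 4, 6, 8}  B5 = {0, 1, 4, 8}  B6 = {1, 3, 4, 8}
Tree: B1–B2, B2–B3, B1–B4, B4–B5, B4–B6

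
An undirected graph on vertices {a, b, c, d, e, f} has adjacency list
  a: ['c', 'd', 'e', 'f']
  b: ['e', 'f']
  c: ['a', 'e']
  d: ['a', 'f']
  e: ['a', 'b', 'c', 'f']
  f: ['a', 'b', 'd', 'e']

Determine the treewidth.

A width-2 tree decomposition is:
Bags: B1 = {a, e, f}  B2 = {b, e, f}  B3 = {a, c, e}  B4 = {a, d, f}
Tree: B1–B2, B1–B3, B1–B4
Every bag has size at most 3, so the width is 3 − 1 = 2 and tw(G) ≤ 2. For the lower bound, the 3 vertices {a, c, e} are pairwise adjacent, and any tree decomposition puts a clique entirely inside one bag — forcing width ≥ 2. Hence tw(G) = 2 exactly.

2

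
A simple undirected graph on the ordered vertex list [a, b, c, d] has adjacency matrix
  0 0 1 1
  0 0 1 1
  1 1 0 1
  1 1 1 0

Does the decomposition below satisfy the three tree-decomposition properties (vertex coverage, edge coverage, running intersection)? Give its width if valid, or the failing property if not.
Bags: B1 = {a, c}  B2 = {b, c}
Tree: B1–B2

No — vertex d appears in no bag.

A tree decomposition must satisfy three properties: every vertex lies in some bag; for every edge, both endpoints lie together in some bag; and for every vertex, the bags containing it form a connected subtree. Here vertex d appears in no bag, so the decomposition is invalid.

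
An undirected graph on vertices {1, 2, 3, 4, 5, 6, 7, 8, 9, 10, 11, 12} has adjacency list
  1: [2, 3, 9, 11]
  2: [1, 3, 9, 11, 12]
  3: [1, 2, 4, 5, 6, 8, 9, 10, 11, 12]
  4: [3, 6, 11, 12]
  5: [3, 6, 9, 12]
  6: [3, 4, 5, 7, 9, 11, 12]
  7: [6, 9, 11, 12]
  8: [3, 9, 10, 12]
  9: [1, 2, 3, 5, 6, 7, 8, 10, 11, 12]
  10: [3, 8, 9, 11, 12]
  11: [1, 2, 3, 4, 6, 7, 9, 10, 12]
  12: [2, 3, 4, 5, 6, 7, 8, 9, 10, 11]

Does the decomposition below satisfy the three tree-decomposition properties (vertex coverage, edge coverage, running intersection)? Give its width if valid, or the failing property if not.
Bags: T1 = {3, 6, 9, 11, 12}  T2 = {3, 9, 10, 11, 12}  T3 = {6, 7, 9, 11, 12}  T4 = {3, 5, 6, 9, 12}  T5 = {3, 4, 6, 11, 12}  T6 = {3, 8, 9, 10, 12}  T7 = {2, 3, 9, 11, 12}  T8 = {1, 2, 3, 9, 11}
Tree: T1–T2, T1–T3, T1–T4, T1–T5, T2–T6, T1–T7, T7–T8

Every vertex of G appears in some bag (union = {1, 2, 3, 4, 5, 6, 7, 8, 9, 10, 11, 12}); every edge is covered by a bag; and for each vertex v the set of bags containing v is connected in the bag tree. The decomposition is therefore valid. The largest bag has 5 vertices, so the width is 4.

Yes; width 4.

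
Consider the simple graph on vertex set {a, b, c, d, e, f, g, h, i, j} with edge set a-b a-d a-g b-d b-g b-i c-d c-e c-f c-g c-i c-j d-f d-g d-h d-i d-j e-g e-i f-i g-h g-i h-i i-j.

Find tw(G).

A width-3 tree decomposition is:
Bags: B1 = {b, d, g, i}  B2 = {c, d, g, i}  B3 = {c, d, i, j}  B4 = {c, e, g, i}  B5 = {c, d, f, i}  B6 = {a, b, d, g}  B7 = {d, g, h, i}
Tree: B1–B2, B2–B3, B2–B4, B3–B5, B1–B6, B1–B7
Every bag has size at most 4, so the width is 4 − 1 = 3 and tw(G) ≤ 3. For the lower bound, the 4 vertices {a, b, d, g} are pairwise adjacent, and any tree decomposition puts a clique entirely inside one bag — forcing width ≥ 3. Therefore the treewidth is 3.

3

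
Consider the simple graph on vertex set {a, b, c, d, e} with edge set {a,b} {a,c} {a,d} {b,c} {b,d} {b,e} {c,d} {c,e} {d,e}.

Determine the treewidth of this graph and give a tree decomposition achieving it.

Every bag has size at most 4, so the width is 4 − 1 = 3 and tw(G) ≤ 3. On the other hand G contains the 4-clique {b, c, d, e}. A clique must lie in a single bag of any decomposition, so no decomposition can have width below 3. Combining the bounds, tw(G) = 3.

Treewidth 3.
One such decomposition:
Bags: B1 = {a, b, c, d}  B2 = {b, c, d, e}
Tree: B1–B2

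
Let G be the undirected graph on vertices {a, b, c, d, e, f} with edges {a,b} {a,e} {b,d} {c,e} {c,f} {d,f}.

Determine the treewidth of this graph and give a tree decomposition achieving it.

Treewidth 2.
One optimal decomposition is:
Bags: B1 = {c, d, f}  B2 = {b, c, d}  B3 = {a, b, c}  B4 = {a, c, e}
Tree: B1–B2, B2–B3, B3–B4

Every bag has size at most 3, so the width is 3 − 1 = 2 and tw(G) ≤ 2. The edges c–f–d–b–a–e–c form a cycle, so G is not a tree and its treewidth is at least 2. Hence tw(G) = 2 exactly.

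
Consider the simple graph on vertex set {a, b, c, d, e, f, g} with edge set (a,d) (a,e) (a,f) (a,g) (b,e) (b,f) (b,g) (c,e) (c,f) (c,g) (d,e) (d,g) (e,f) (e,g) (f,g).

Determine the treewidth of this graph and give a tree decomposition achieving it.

Treewidth 3.
Bags: B1 = {a, e, f, g}  B2 = {c, e, f, g}  B3 = {b, e, f, g}  B4 = {a, d, e, g}
Tree: B1–B2, B1–B3, B1–B4

Every bag has size at most 4, so the width is 4 − 1 = 3 and tw(G) ≤ 3. For the lower bound, the 4 vertices {a, d, e, g} are pairwise adjacent, and any tree decomposition puts a clique entirely inside one bag — forcing width ≥ 3. Therefore the treewidth is 3.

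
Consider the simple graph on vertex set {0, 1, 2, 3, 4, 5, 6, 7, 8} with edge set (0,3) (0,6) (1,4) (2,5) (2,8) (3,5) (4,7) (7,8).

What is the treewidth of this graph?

1

A width-1 tree decomposition is:
Bags: B1 = {1, 4}  B2 = {4, 7}  B3 = {7, 8}  B4 = {2, 8}  B5 = {2, 5}  B6 = {3, 5}  B7 = {0, 3}  B8 = {0, 6}
Tree: B1–B2, B2–B3, B3–B4, B4–B5, B5–B6, B6–B7, B7–B8
Each bag holds 2 vertices, so the decomposition has width 1, which upper-bounds the treewidth. Any graph with an edge has treewidth ≥ 1, and G has the edge 1–4. Therefore the treewidth is 1.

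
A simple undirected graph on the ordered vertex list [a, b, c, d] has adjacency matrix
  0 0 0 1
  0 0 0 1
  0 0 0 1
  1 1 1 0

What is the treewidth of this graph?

A width-1 tree decomposition is:
Bags: B1 = {c, d}  B2 = {b, d}  B3 = {a, d}
Tree: B1–B2, B2–B3
Every bag has size at most 2, so the width is 2 − 1 = 1 and tw(G) ≤ 1. Since G has at least one edge (e.g. c–d), it is not an edgeless graph, so tw(G) ≥ 1. Combining the bounds, tw(G) = 1.

1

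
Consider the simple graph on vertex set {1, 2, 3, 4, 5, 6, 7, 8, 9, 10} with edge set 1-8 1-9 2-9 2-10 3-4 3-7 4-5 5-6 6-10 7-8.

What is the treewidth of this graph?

2

A width-2 tree decomposition is:
Bags: B1 = {5, 6, 10}  B2 = {2, 5, 10}  B3 = {2, 5, 9}  B4 = {1, 5, 9}  B5 = {1, 5, 8}  B6 = {5, 7, 8}  B7 = {3, 5, 7}  B8 = {3, 4, 5}
Tree: B1–B2, B2–B3, B3–B4, B4–B5, B5–B6, B6–B7, B7–B8
The largest bag has 3 vertices, giving width 2; this decomposition certifies tw(G) ≤ 2. For the lower bound, G contains the cycle 5–6–10–2–9–1–8–7–3–4–5, so G is not a forest; only forests have treewidth ≤ 1, hence tw(G) ≥ 2. The upper and lower bounds meet at 2, so that is the treewidth.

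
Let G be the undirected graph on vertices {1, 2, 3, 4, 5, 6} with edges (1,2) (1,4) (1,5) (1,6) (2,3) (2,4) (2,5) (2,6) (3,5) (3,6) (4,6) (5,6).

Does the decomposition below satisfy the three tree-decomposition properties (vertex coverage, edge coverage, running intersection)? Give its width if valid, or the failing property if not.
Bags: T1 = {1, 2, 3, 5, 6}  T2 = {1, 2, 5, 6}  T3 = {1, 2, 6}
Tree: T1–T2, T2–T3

A tree decomposition must satisfy three properties: every vertex lies in some bag; for every edge, both endpoints lie together in some bag; and for every vertex, the bags containing it form a connected subtree. Here vertex 4 appears in no bag, so the decomposition is invalid.

No — vertex 4 appears in no bag.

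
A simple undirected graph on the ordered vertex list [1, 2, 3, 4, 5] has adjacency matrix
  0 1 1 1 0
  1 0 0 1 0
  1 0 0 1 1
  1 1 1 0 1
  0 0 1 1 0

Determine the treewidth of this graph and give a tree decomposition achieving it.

Each bag holds 3 vertices, so the decomposition has width 2, which upper-bounds the treewidth. For the lower bound, the 3 vertices {1, 2, 4} are pairwise adjacent, and any tree decomposition puts a clique entirely inside one bag — forcing width ≥ 2. Combining the bounds, tw(G) = 2.

Treewidth 2.
One such decomposition:
Bags: B1 = {1, 3, 4}  B2 = {1, 2, 4}  B3 = {3, 4, 5}
Tree: B1–B2, B1–B3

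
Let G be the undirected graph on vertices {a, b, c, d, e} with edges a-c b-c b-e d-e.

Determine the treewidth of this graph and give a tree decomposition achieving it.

Treewidth 1.
Bags: B1 = {a, c}  B2 = {b, c}  B3 = {b, e}  B4 = {d, e}
Tree: B1–B2, B2–B3, B3–B4

The largest bag has 2 vertices, giving width 1; this decomposition certifies tw(G) ≤ 1. Any graph with an edge has treewidth ≥ 1, and G has the edge a–c. Therefore the treewidth is 1.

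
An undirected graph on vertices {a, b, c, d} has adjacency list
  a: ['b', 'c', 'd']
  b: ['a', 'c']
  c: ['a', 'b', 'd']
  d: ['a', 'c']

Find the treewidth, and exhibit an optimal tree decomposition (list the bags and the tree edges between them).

Treewidth 2.
One such decomposition:
Bags: B1 = {a, b, c}  B2 = {a, c, d}
Tree: B1–B2

The largest bag has 3 vertices, giving width 2; this decomposition certifies tw(G) ≤ 2. On the other hand G contains the 3-clique {a, c, d}. A clique must lie in a single bag of any decomposition, so no decomposition can have width below 2. Combining the bounds, tw(G) = 2.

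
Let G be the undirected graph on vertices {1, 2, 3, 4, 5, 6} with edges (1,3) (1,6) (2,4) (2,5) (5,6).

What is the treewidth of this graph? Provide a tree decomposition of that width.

The largest bag has 2 vertices, giving width 1; this decomposition certifies tw(G) ≤ 1. Since G has at least one edge (e.g. 4–2), it is not an edgeless graph, so tw(G) ≥ 1. Combining the bounds, tw(G) = 1.

Treewidth 1.
Bags: B1 = {2, 4}  B2 = {2, 5}  B3 = {5, 6}  B4 = {1, 6}  B5 = {1, 3}
Tree: B1–B2, B2–B3, B3–B4, B4–B5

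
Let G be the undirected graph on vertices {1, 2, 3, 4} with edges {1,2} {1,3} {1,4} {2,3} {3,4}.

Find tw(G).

A width-2 tree decomposition is:
Bags: B1 = {1, 2, 3}  B2 = {1, 3, 4}
Tree: B1–B2
The largest bag has 3 vertices, giving width 2; this decomposition certifies tw(G) ≤ 2. Conversely, {1, 2, 3} is a clique of size 3, and the vertices of any clique must share a bag in every tree decomposition; so some bag has ≥ 3 vertices and tw(G) ≥ 2. The upper and lower bounds meet at 2, so that is the treewidth.

2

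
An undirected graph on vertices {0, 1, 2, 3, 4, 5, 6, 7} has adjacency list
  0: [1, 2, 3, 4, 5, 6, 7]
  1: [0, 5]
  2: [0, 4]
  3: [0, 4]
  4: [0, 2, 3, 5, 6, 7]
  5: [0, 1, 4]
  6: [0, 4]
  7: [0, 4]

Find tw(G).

2

A width-2 tree decomposition is:
Bags: B1 = {0, 4, 7}  B2 = {0, 4, 6}  B3 = {0, 4, 5}  B4 = {0, 2, 4}  B5 = {0, 1, 5}  B6 = {0, 3, 4}
Tree: B1–B2, B2–B3, B2–B4, B3–B5, B3–B6
The largest bag has 3 vertices, giving width 2; this decomposition certifies tw(G) ≤ 2. On the other hand G contains the 3-clique {0, 1, 5}. A clique must lie in a single bag of any decomposition, so no decomposition can have width below 2. Combining the bounds, tw(G) = 2.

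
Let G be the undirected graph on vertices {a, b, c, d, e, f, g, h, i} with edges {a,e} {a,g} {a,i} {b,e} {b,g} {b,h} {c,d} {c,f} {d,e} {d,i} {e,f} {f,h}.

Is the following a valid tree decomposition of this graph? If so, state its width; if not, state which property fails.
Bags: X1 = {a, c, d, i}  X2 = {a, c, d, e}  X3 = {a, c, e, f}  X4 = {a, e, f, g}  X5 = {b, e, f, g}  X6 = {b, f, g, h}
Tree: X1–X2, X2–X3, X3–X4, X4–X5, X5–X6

Yes; width 3.

Checking the three conditions: (i) the bags cover all of {a, b, c, d, e, f, g, h, i}; (ii) for each edge, some bag contains both endpoints; (iii) the bags containing any fixed vertex form a subtree. All hold, so the decomposition is valid with width 4 − 1 = 3.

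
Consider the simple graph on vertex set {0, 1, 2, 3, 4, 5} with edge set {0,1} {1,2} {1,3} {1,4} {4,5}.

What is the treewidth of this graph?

1

A width-1 tree decomposition is:
Bags: B1 = {1, 4}  B2 = {0, 1}  B3 = {1, 3}  B4 = {1, 2}  B5 = {4, 5}
Tree: B1–B2, B1–B3, B2–B4, B1–B5
Every bag has size at most 2, so the width is 2 − 1 = 1 and tw(G) ≤ 1. Any graph with an edge has treewidth ≥ 1, and G has the edge 1–4. The upper and lower bounds meet at 1, so that is the treewidth.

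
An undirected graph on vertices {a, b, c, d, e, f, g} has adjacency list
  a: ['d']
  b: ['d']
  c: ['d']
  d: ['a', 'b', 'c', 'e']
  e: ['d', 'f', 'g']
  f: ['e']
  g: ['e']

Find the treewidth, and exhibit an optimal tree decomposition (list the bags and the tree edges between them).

Each bag holds 2 vertices, so the decomposition has width 1, which upper-bounds the treewidth. G has an edge, so its treewidth is at least 1. Therefore the treewidth is 1.

Treewidth 1.
Bags: B1 = {e, g}  B2 = {d, e}  B3 = {e, f}  B4 = {b, d}  B5 = {c, d}  B6 = {a, d}
Tree: B1–B2, B1–B3, B2–B4, B2–B5, B4–B6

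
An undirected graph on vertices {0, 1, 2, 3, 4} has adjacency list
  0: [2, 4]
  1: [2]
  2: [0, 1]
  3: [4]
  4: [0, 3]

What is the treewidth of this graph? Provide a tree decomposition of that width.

Treewidth 1.
One optimal decomposition is:
Bags: B1 = {3, 4}  B2 = {0, 4}  B3 = {0, 2}  B4 = {1, 2}
Tree: B1–B2, B2–B3, B3–B4

Every bag has size at most 2, so the width is 2 − 1 = 1 and tw(G) ≤ 1. Any graph with an edge has treewidth ≥ 1, and G has the edge 3–4. The upper and lower bounds meet at 1, so that is the treewidth.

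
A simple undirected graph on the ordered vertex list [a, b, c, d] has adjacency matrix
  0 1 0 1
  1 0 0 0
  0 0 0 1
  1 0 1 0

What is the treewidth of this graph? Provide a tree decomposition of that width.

Treewidth 1.
Bags: B1 = {a, b}  B2 = {a, d}  B3 = {c, d}
Tree: B1–B2, B2–B3

The largest bag has 2 vertices, giving width 1; this decomposition certifies tw(G) ≤ 1. Since G has at least one edge (e.g. a–b), it is not an edgeless graph, so tw(G) ≥ 1. Therefore the treewidth is 1.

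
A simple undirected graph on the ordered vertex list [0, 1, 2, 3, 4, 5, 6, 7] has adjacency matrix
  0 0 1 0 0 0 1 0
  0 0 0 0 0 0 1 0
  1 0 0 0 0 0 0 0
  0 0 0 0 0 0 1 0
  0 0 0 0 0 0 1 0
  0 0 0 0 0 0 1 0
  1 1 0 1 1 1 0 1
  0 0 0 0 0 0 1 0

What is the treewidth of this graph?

1

A width-1 tree decomposition is:
Bags: B1 = {5, 6}  B2 = {1, 6}  B3 = {0, 6}  B4 = {3, 6}  B5 = {0, 2}  B6 = {4, 6}  B7 = {6, 7}
Tree: B1–B2, B1–B3, B1–B4, B3–B5, B1–B6, B6–B7
Each bag holds 2 vertices, so the decomposition has width 1, which upper-bounds the treewidth. Any graph with an edge has treewidth ≥ 1, and G has the edge 6–5. The upper and lower bounds meet at 1, so that is the treewidth.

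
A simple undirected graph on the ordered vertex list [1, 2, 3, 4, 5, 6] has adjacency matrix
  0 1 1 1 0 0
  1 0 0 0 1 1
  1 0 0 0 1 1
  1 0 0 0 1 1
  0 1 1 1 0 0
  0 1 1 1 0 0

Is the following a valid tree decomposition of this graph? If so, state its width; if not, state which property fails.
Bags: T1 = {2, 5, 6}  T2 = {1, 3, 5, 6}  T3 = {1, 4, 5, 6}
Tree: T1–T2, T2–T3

No — edge (1,2) lies in no bag.

A tree decomposition must satisfy three properties: every vertex lies in some bag; for every edge, both endpoints lie together in some bag; and for every vertex, the bags containing it form a connected subtree. Here edge (1,2) lies in no bag, so the decomposition is invalid.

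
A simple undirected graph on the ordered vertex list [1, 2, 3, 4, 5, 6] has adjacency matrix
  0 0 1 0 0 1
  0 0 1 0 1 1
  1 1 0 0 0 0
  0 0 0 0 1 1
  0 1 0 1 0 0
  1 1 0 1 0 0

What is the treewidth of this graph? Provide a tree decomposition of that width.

The largest bag has 3 vertices, giving width 2; this decomposition certifies tw(G) ≤ 2. The edges 3–1–6–2–3 form a cycle, so G is not a tree and its treewidth is at least 2. The upper and lower bounds meet at 2, so that is the treewidth.

Treewidth 2.
One optimal decomposition is:
Bags: B1 = {1, 2, 3}  B2 = {1, 2, 6}  B3 = {2, 5, 6}  B4 = {4, 5, 6}
Tree: B1–B2, B2–B3, B3–B4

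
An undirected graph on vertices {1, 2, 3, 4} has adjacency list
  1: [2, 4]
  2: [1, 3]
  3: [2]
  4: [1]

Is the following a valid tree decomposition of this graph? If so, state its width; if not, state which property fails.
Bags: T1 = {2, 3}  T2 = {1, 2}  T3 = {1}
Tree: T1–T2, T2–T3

No — vertex 4 appears in no bag.

A tree decomposition must satisfy three properties: every vertex lies in some bag; for every edge, both endpoints lie together in some bag; and for every vertex, the bags containing it form a connected subtree. Here vertex 4 appears in no bag, so the decomposition is invalid.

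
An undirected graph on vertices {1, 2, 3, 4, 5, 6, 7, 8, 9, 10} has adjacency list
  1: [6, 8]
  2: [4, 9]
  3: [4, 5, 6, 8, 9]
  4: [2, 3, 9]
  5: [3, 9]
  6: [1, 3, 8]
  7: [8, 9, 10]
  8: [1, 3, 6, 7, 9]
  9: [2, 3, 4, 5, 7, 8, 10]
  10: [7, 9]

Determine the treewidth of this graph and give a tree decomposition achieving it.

Every bag has size at most 3, so the width is 3 − 1 = 2 and tw(G) ≤ 2. For the lower bound, the 3 vertices {1, 6, 8} are pairwise adjacent, and any tree decomposition puts a clique entirely inside one bag — forcing width ≥ 2. Hence tw(G) = 2 exactly.

Treewidth 2.
Bags: B1 = {3, 8, 9}  B2 = {3, 6, 8}  B3 = {3, 4, 9}  B4 = {3, 5, 9}  B5 = {7, 8, 9}  B6 = {2, 4, 9}  B7 = {1, 6, 8}  B8 = {7, 9, 10}
Tree: B1–B2, B1–B3, B1–B4, B1–B5, B3–B6, B2–B7, B5–B8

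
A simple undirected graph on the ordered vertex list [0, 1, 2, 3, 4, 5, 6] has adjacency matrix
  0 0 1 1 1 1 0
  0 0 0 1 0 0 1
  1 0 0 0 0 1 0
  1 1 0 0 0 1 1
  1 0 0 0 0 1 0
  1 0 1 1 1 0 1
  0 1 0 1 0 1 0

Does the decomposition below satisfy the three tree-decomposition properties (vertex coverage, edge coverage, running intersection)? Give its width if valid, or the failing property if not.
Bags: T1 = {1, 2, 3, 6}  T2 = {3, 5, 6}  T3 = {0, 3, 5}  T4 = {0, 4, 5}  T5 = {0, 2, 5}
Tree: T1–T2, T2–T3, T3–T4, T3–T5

A tree decomposition must satisfy three properties: every vertex lies in some bag; for every edge, both endpoints lie together in some bag; and for every vertex, the bags containing it form a connected subtree. Here bags containing vertex 2 are not connected in the tree, so the decomposition is invalid.

No — bags containing vertex 2 are not connected in the tree.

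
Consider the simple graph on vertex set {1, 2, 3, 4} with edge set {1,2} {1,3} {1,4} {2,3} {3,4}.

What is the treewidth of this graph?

A width-2 tree decomposition is:
Bags: B1 = {1, 2, 3}  B2 = {1, 3, 4}
Tree: B1–B2
Each bag holds 3 vertices, so the decomposition has width 2, which upper-bounds the treewidth. On the other hand G contains the 3-clique {1, 2, 3}. A clique must lie in a single bag of any decomposition, so no decomposition can have width below 2. The upper and lower bounds meet at 2, so that is the treewidth.

2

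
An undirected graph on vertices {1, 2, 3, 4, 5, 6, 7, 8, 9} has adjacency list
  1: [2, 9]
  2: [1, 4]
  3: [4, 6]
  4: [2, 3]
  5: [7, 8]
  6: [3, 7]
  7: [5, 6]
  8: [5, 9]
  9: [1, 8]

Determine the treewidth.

A width-2 tree decomposition is:
Bags: B1 = {2, 3, 4}  B2 = {2, 3, 6}  B3 = {2, 6, 7}  B4 = {2, 5, 7}  B5 = {2, 5, 8}  B6 = {2, 8, 9}  B7 = {1, 2, 9}
Tree: B1–B2, B2–B3, B3–B4, B4–B5, B5–B6, B6–B7
Every bag has size at most 3, so the width is 3 − 1 = 2 and tw(G) ≤ 2. Since 2–4–3–6–7–5–8–9–1–2 is a cycle in G, G is not acyclic. Forests are exactly the graphs of treewidth ≤ 1, so tw(G) ≥ 2. Hence tw(G) = 2 exactly.

2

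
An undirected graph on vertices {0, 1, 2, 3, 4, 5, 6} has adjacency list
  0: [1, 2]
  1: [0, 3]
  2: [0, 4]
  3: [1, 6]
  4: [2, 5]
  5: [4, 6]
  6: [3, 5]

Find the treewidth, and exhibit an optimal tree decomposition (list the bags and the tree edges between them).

The largest bag has 3 vertices, giving width 2; this decomposition certifies tw(G) ≤ 2. For the lower bound, G contains the cycle 0–2–4–5–6–3–1–0, so G is not a forest; only forests have treewidth ≤ 1, hence tw(G) ≥ 2. Hence tw(G) = 2 exactly.

Treewidth 2.
Bags: B1 = {0, 2, 4}  B2 = {0, 4, 5}  B3 = {0, 5, 6}  B4 = {0, 3, 6}  B5 = {0, 1, 3}
Tree: B1–B2, B2–B3, B3–B4, B4–B5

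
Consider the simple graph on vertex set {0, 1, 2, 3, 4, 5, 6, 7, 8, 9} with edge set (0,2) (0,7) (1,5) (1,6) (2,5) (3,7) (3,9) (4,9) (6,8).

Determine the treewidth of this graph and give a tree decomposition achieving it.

Each bag holds 2 vertices, so the decomposition has width 1, which upper-bounds the treewidth. G has an edge, so its treewidth is at least 1. Therefore the treewidth is 1.

Treewidth 1.
One such decomposition:
Bags: B1 = {6, 8}  B2 = {1, 6}  B3 = {1, 5}  B4 = {2, 5}  B5 = {0, 2}  B6 = {0, 7}  B7 = {3, 7}  B8 = {3, 9}  B9 = {4, 9}
Tree: B1–B2, B2–B3, B3–B4, B4–B5, B5–B6, B6–B7, B7–B8, B8–B9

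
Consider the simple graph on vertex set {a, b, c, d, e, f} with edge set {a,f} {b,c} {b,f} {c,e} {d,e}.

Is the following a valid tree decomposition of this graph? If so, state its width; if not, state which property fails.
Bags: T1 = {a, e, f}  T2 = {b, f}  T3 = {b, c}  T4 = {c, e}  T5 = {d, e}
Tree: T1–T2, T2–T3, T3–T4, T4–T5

A tree decomposition must satisfy three properties: every vertex lies in some bag; for every edge, both endpoints lie together in some bag; and for every vertex, the bags containing it form a connected subtree. Here bags containing vertex e are not connected in the tree, so the decomposition is invalid.

No — bags containing vertex e are not connected in the tree.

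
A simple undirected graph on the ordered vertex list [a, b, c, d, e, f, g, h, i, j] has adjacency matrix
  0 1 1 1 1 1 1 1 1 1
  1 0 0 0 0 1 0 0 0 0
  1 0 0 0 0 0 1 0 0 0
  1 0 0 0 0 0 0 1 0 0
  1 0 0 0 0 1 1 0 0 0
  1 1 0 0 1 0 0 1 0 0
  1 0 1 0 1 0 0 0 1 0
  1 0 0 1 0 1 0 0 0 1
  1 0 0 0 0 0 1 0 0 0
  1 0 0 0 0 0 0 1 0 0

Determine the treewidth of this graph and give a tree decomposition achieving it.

Treewidth 2.
Bags: B1 = {a, e, f}  B2 = {a, e, g}  B3 = {a, f, h}  B4 = {a, b, f}  B5 = {a, h, j}  B6 = {a, g, i}  B7 = {a, c, g}  B8 = {a, d, h}
Tree: B1–B2, B1–B3, B3–B4, B3–B5, B2–B6, B2–B7, B5–B8

Each bag holds 3 vertices, so the decomposition has width 2, which upper-bounds the treewidth. Conversely, {a, d, h} is a clique of size 3, and the vertices of any clique must share a bag in every tree decomposition; so some bag has ≥ 3 vertices and tw(G) ≥ 2. Therefore the treewidth is 2.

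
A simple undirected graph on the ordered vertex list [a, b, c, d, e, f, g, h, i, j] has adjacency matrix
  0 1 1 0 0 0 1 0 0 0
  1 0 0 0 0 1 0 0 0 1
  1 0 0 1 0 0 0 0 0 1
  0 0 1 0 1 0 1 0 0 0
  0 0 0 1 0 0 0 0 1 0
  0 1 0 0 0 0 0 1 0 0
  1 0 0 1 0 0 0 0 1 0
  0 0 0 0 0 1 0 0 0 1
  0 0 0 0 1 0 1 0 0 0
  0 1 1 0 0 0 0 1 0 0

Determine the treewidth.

2

A width-2 tree decomposition is:
Bags: B1 = {f, h, j}  B2 = {b, f, j}  B3 = {b, c, j}  B4 = {a, b, c}  B5 = {a, c, d}  B6 = {a, d, g}  B7 = {d, e, g}  B8 = {e, g, i}
Tree: B1–B2, B2–B3, B3–B4, B4–B5, B5–B6, B6–B7, B7–B8
The largest bag has 3 vertices, giving width 2; this decomposition certifies tw(G) ≤ 2. For the lower bound, G contains the cycle h–f–b–j–h, so G is not a forest; only forests have treewidth ≤ 1, hence tw(G) ≥ 2. Hence tw(G) = 2 exactly.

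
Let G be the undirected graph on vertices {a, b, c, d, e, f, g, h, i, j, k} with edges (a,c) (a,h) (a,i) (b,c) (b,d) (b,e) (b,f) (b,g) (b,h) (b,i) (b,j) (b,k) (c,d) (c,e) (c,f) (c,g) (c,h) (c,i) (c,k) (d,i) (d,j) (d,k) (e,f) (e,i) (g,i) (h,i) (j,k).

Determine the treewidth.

3

A width-3 tree decomposition is:
Bags: B1 = {b, c, d, i}  B2 = {b, c, d, k}  B3 = {b, c, h, i}  B4 = {b, c, g, i}  B5 = {b, d, j, k}  B6 = {b, c, e, i}  B7 = {a, c, h, i}  B8 = {b, c, e, f}
Tree: B1–B2, B1–B3, B3–B4, B2–B5, B4–B6, B3–B7, B6–B8
The largest bag has 4 vertices, giving width 3; this decomposition certifies tw(G) ≤ 3. Conversely, {a, c, h, i} is a clique of size 4, and the vertices of any clique must share a bag in every tree decomposition; so some bag has ≥ 4 vertices and tw(G) ≥ 3. The upper and lower bounds meet at 3, so that is the treewidth.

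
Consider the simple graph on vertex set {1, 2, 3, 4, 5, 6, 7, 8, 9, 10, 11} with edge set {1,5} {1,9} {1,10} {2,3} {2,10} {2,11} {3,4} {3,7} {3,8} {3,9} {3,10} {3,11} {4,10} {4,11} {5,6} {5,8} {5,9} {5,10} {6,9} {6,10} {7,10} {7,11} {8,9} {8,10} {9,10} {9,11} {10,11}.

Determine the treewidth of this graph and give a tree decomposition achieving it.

Treewidth 3.
One such decomposition:
Bags: B1 = {3, 8, 9, 10}  B2 = {3, 9, 10, 11}  B3 = {5, 8, 9, 10}  B4 = {2, 3, 10, 11}  B5 = {3, 4, 10, 11}  B6 = {1, 5, 9, 10}  B7 = {5, 6, 9, 10}  B8 = {3, 7, 10, 11}
Tree: B1–B2, B1–B3, B2–B4, B2–B5, B3–B6, B6–B7, B5–B8

Each bag holds 4 vertices, so the decomposition has width 3, which upper-bounds the treewidth. For the lower bound, the 4 vertices {1, 5, 9, 10} are pairwise adjacent, and any tree decomposition puts a clique entirely inside one bag — forcing width ≥ 3. Hence tw(G) = 3 exactly.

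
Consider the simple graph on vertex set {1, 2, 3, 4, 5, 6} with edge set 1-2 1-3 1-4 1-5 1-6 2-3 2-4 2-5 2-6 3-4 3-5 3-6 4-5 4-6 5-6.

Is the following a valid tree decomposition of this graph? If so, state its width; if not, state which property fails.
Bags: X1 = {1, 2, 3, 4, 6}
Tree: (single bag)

No — vertex 5 appears in no bag.

A tree decomposition must satisfy three properties: every vertex lies in some bag; for every edge, both endpoints lie together in some bag; and for every vertex, the bags containing it form a connected subtree. Here vertex 5 appears in no bag, so the decomposition is invalid.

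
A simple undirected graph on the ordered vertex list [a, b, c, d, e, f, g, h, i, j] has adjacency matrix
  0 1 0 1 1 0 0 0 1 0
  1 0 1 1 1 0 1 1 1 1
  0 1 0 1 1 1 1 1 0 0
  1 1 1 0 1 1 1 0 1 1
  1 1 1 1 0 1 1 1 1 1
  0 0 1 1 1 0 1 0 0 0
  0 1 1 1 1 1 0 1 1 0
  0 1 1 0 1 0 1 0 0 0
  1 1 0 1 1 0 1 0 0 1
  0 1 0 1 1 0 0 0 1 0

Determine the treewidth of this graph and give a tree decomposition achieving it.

Treewidth 4.
One such decomposition:
Bags: B1 = {b, d, e, g, i}  B2 = {a, b, d, e, i}  B3 = {b, c, d, e, g}  B4 = {b, d, e, i, j}  B5 = {c, d, e, f, g}  B6 = {b, c, e, g, h}
Tree: B1–B2, B1–B3, B1–B4, B3–B5, B3–B6

The largest bag has 5 vertices, giving width 4; this decomposition certifies tw(G) ≤ 4. For the lower bound, the 5 vertices {c, d, e, f, g} are pairwise adjacent, and any tree decomposition puts a clique entirely inside one bag — forcing width ≥ 4. Therefore the treewidth is 4.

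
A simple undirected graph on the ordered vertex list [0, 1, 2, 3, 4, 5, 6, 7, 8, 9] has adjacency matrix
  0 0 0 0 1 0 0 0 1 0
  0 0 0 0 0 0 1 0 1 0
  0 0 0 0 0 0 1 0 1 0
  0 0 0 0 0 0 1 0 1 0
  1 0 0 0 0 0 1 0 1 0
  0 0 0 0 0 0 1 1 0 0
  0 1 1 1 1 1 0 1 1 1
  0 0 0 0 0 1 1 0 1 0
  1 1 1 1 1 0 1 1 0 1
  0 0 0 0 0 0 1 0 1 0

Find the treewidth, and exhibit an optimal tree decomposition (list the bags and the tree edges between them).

Treewidth 2.
Bags: B1 = {6, 8, 9}  B2 = {3, 6, 8}  B3 = {4, 6, 8}  B4 = {0, 4, 8}  B5 = {1, 6, 8}  B6 = {6, 7, 8}  B7 = {2, 6, 8}  B8 = {5, 6, 7}
Tree: B1–B2, B2–B3, B3–B4, B1–B5, B2–B6, B5–B7, B6–B8

Every bag has size at most 3, so the width is 3 − 1 = 2 and tw(G) ≤ 2. Conversely, {0, 4, 8} is a clique of size 3, and the vertices of any clique must share a bag in every tree decomposition; so some bag has ≥ 3 vertices and tw(G) ≥ 2. The upper and lower bounds meet at 2, so that is the treewidth.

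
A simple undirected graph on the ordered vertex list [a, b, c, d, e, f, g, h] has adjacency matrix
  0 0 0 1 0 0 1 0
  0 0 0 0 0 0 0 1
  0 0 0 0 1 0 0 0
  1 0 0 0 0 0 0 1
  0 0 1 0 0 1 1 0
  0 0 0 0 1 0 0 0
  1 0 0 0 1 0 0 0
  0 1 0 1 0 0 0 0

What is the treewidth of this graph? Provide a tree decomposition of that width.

Treewidth 1.
One optimal decomposition is:
Bags: B1 = {e, g}  B2 = {a, g}  B3 = {a, d}  B4 = {c, e}  B5 = {e, f}  B6 = {d, h}  B7 = {b, h}
Tree: B1–B2, B2–B3, B1–B4, B4–B5, B3–B6, B6–B7

The largest bag has 2 vertices, giving width 1; this decomposition certifies tw(G) ≤ 1. G has an edge, so its treewidth is at least 1. Hence tw(G) = 1 exactly.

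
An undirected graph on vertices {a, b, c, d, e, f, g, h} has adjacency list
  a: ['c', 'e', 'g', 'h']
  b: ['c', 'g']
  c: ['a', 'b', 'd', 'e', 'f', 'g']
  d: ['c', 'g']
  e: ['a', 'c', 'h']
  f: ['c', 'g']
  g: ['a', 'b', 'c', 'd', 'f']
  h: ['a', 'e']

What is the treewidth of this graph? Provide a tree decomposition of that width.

The largest bag has 3 vertices, giving width 2; this decomposition certifies tw(G) ≤ 2. Conversely, {a, e, h} is a clique of size 3, and the vertices of any clique must share a bag in every tree decomposition; so some bag has ≥ 3 vertices and tw(G) ≥ 2. Hence tw(G) = 2 exactly.

Treewidth 2.
One optimal decomposition is:
Bags: B1 = {a, c, g}  B2 = {c, d, g}  B3 = {a, c, e}  B4 = {b, c, g}  B5 = {c, f, g}  B6 = {a, e, h}
Tree: B1–B2, B1–B3, B1–B4, B2–B5, B3–B6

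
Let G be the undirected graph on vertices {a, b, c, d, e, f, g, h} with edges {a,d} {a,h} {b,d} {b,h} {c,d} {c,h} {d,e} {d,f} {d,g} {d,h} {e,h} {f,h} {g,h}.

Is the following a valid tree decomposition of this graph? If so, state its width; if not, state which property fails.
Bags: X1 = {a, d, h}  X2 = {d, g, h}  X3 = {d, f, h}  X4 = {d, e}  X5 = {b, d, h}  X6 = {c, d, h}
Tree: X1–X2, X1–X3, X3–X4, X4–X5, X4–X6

A tree decomposition must satisfy three properties: every vertex lies in some bag; for every edge, both endpoints lie together in some bag; and for every vertex, the bags containing it form a connected subtree. Here edge (h,e) lies in no bag, so the decomposition is invalid.

No — edge (h,e) lies in no bag.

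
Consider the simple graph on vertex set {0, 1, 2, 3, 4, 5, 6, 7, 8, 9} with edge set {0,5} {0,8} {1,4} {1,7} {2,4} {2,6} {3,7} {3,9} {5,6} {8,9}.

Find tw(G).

A width-2 tree decomposition is:
Bags: B1 = {1, 3, 7}  B2 = {1, 3, 4}  B3 = {2, 3, 4}  B4 = {2, 3, 6}  B5 = {3, 5, 6}  B6 = {0, 3, 5}  B7 = {0, 3, 8}  B8 = {3, 8, 9}
Tree: B1–B2, B2–B3, B3–B4, B4–B5, B5–B6, B6–B7, B7–B8
The largest bag has 3 vertices, giving width 2; this decomposition certifies tw(G) ≤ 2. For the lower bound, G contains the cycle 3–7–1–4–2–6–5–0–8–9–3, so G is not a forest; only forests have treewidth ≤ 1, hence tw(G) ≥ 2. Hence tw(G) = 2 exactly.

2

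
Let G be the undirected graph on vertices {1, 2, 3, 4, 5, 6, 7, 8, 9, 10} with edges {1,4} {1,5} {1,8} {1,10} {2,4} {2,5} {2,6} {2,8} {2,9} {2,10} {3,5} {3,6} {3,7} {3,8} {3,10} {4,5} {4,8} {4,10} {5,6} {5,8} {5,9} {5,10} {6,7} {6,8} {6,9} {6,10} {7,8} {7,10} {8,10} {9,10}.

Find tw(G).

A width-4 tree decomposition is:
Bags: B1 = {2, 5, 6, 8, 10}  B2 = {2, 4, 5, 8, 10}  B3 = {1, 4, 5, 8, 10}  B4 = {3, 5, 6, 8, 10}  B5 = {3, 6, 7, 8, 10}  B6 = {2, 5, 6, 9, 10}
Tree: B1–B2, B2–B3, B1–B4, B4–B5, B1–B6
The largest bag has 5 vertices, giving width 4; this decomposition certifies tw(G) ≤ 4. On the other hand G contains the 5-clique {1, 4, 5, 8, 10}. A clique must lie in a single bag of any decomposition, so no decomposition can have width below 4. Hence tw(G) = 4 exactly.

4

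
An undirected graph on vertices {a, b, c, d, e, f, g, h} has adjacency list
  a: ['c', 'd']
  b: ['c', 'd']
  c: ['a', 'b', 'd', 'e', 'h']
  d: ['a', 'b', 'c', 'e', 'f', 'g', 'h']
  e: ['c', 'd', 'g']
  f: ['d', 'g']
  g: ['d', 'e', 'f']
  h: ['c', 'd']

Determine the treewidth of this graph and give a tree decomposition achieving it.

Treewidth 2.
One optimal decomposition is:
Bags: B1 = {c, d, e}  B2 = {c, d, h}  B3 = {d, e, g}  B4 = {b, c, d}  B5 = {a, c, d}  B6 = {d, f, g}
Tree: B1–B2, B1–B3, B2–B4, B1–B5, B3–B6

Every bag has size at most 3, so the width is 3 − 1 = 2 and tw(G) ≤ 2. On the other hand G contains the 3-clique {d, e, g}. A clique must lie in a single bag of any decomposition, so no decomposition can have width below 2. Hence tw(G) = 2 exactly.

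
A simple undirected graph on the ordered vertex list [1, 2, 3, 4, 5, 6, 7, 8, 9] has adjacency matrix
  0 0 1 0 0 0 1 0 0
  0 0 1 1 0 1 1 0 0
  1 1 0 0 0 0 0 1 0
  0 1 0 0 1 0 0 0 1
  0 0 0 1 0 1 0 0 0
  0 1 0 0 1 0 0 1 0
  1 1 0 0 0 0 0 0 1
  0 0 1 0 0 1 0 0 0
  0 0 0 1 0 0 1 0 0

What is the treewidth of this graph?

3

A width-3 tree decomposition is:
Bags: B1 = {1, 3, 7, 8}  B2 = {2, 3, 7, 8}  B3 = {2, 6, 7, 8}  B4 = {2, 6, 7, 9}  B5 = {2, 4, 6, 9}  B6 = {4, 5, 6, 9}
Tree: B1–B2, B2–B3, B3–B4, B4–B5, B5–B6
Each bag holds 4 vertices, so the decomposition has width 3, which upper-bounds the treewidth. For the lower bound: the 4 vertex sets {1,3,8}, {7}, {2}, {4,5,6,9} are disjoint, each induces a connected subgraph, and every pair is joined by at least one edge of G. Contracting each set to a single vertex therefore yields K_{4} as a minor, and since treewidth is minor-monotone, tw(G) ≥ tw(K_{4}) = 3. Therefore the treewidth is 3.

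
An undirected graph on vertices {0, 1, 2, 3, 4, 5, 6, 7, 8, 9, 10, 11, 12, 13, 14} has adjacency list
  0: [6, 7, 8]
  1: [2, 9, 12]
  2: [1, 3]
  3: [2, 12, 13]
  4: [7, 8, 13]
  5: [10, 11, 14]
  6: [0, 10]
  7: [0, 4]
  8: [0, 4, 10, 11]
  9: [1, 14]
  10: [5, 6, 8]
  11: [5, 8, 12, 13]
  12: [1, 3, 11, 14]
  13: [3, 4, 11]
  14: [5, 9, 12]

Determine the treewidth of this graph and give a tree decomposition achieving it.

Each bag holds 4 vertices, so the decomposition has width 3, which upper-bounds the treewidth. For the lower bound: the 4 vertex sets {1,2,9}, {3}, {12}, {5,11,13,14} are disjoint, each induces a connected subgraph, and every pair is joined by at least one edge of G. Contracting each set to a single vertex therefore yields K_{4} as a minor, and since treewidth is minor-monotone, tw(G) ≥ tw(K_{4}) = 3. Hence tw(G) = 3 exactly.

Treewidth 3.
One such decomposition:
Bags: B1 = {1, 2, 3, 9}  B2 = {1, 3, 9, 12}  B3 = {3, 9, 12, 14}  B4 = {3, 12, 13, 14}  B5 = {11, 12, 13, 14}  B6 = {5, 11, 13, 14}  B7 = {4, 5, 11, 13}  B8 = {4, 5, 8, 11}  B9 = {4, 5, 8, 10}  B10 = {4, 7, 8, 10}  B11 = {0, 7, 8, 10}  B12 = {0, 6, 7, 10}
Tree: B1–B2, B2–B3, B3–B4, B4–B5, B5–B6, B6–B7, B7–B8, B8–B9, B9–B10, B10–B11, B11–B12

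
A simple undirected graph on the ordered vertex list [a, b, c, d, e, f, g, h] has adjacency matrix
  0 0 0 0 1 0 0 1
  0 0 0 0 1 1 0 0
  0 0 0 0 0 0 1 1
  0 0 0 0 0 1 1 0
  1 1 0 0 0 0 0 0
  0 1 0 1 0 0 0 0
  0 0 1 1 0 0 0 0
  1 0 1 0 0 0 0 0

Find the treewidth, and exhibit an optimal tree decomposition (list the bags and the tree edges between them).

Every bag has size at most 3, so the width is 3 − 1 = 2 and tw(G) ≤ 2. For the lower bound, G contains the cycle c–h–a–e–b–f–d–g–c, so G is not a forest; only forests have treewidth ≤ 1, hence tw(G) ≥ 2. Combining the bounds, tw(G) = 2.

Treewidth 2.
One optimal decomposition is:
Bags: B1 = {a, c, h}  B2 = {a, c, e}  B3 = {b, c, e}  B4 = {b, c, f}  B5 = {c, d, f}  B6 = {c, d, g}
Tree: B1–B2, B2–B3, B3–B4, B4–B5, B5–B6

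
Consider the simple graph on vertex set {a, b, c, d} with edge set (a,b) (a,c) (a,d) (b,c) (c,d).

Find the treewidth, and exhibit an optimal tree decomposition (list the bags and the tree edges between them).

Every bag has size at most 3, so the width is 3 − 1 = 2 and tw(G) ≤ 2. For the lower bound, the 3 vertices {a, c, d} are pairwise adjacent, and any tree decomposition puts a clique entirely inside one bag — forcing width ≥ 2. Therefore the treewidth is 2.

Treewidth 2.
One optimal decomposition is:
Bags: B1 = {a, c, d}  B2 = {a, b, c}
Tree: B1–B2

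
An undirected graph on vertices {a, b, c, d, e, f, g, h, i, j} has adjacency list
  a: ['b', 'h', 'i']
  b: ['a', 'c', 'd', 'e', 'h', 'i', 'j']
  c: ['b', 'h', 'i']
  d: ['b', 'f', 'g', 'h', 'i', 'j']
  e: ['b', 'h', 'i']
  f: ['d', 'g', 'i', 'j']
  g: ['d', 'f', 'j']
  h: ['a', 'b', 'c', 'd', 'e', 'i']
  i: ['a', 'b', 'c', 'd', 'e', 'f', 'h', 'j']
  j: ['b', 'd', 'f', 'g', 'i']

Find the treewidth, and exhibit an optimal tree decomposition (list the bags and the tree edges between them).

Treewidth 3.
One optimal decomposition is:
Bags: B1 = {b, d, h, i}  B2 = {b, c, h, i}  B3 = {b, e, h, i}  B4 = {b, d, i, j}  B5 = {a, b, h, i}  B6 = {d, f, i, j}  B7 = {d, f, g, j}
Tree: B1–B2, B1–B3, B1–B4, B2–B5, B4–B6, B6–B7

Every bag has size at most 4, so the width is 4 − 1 = 3 and tw(G) ≤ 3. On the other hand G contains the 4-clique {d, f, g, j}. A clique must lie in a single bag of any decomposition, so no decomposition can have width below 3. Combining the bounds, tw(G) = 3.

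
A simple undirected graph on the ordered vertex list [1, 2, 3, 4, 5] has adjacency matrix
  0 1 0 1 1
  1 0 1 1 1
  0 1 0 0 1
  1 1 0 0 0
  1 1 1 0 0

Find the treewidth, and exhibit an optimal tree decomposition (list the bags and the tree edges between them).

Treewidth 2.
One optimal decomposition is:
Bags: B1 = {2, 3, 5}  B2 = {1, 2, 5}  B3 = {1, 2, 4}
Tree: B1–B2, B2–B3

The largest bag has 3 vertices, giving width 2; this decomposition certifies tw(G) ≤ 2. For the lower bound, the 3 vertices {1, 2, 4} are pairwise adjacent, and any tree decomposition puts a clique entirely inside one bag — forcing width ≥ 2. Therefore the treewidth is 2.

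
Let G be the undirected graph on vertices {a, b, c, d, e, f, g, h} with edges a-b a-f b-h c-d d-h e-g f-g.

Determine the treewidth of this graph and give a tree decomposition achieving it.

Treewidth 1.
Bags: B1 = {e, g}  B2 = {f, g}  B3 = {a, f}  B4 = {a, b}  B5 = {b, h}  B6 = {d, h}  B7 = {c, d}
Tree: B1–B2, B2–B3, B3–B4, B4–B5, B5–B6, B6–B7

Each bag holds 2 vertices, so the decomposition has width 1, which upper-bounds the treewidth. Since G has at least one edge (e.g. e–g), it is not an edgeless graph, so tw(G) ≥ 1. Therefore the treewidth is 1.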